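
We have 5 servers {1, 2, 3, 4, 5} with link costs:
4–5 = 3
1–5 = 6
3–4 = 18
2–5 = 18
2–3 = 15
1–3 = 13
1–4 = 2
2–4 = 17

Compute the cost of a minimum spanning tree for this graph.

Sort edges by weight, then run Kruskal:
1–4 (2): add. Components now {1,4} {2} {3} {5}
4–5 (3): add. Components now {1,4,5} {2} {3}
1–5 (6): skip — 1 and 5 already connected.
1–3 (13): add. Components now {1,3,4,5} {2}
2–3 (15): add. Components now {1,2,3,4,5}
MST edges: 1–4, 4–5, 1–3, 2–3; total weight 2+3+13+15 = 33.

33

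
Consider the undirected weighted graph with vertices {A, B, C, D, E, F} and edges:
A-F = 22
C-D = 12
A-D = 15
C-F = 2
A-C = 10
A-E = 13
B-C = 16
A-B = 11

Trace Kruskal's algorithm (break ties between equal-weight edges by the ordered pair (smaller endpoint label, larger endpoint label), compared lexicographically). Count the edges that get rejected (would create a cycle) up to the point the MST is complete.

0

Sort edges by weight, then run Kruskal:
C-F (2): add — endpoints in different components.
A-C (10): add — endpoints in different components.
A-B (11): add — endpoints in different components.
C-D (12): add — endpoints in different components.
A-E (13): add — endpoints in different components.
Edges rejected before the tree was complete: 0.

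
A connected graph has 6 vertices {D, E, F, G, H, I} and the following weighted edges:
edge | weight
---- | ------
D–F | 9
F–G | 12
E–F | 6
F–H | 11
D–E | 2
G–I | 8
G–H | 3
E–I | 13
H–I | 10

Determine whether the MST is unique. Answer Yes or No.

Kruskal's algorithm — process edges by increasing weight (ties by edge label):
D–E (2): add. Components now {D,E} {F} {G} {H} {I}
G–H (3): add. Components now {D,E} {F} {G,H} {I}
E–F (6): add. Components now {D,E,F} {G,H} {I}
G–I (8): add. Components now {D,E,F} {G,H,I}
D–F (9): skip — D and F already connected.
H–I (10): skip — H and I already connected.
F–H (11): add. Components now {D,E,F,G,H,I}
Every non-tree edge has weight strictly greater than the heaviest edge on the tree path between its endpoints, so the MST is unique.

Yes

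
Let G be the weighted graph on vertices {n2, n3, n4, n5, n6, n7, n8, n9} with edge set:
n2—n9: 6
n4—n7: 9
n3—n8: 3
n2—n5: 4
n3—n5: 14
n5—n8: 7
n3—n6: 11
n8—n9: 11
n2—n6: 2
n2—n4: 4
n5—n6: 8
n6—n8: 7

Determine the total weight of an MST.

35

Kruskal: consider edges lightest-first.
n2—n6 (2): add — endpoints in different components.
n3—n8 (3): add — endpoints in different components.
n2—n4 (4): add — endpoints in different components.
n2—n5 (4): add — endpoints in different components.
n2—n9 (6): add — endpoints in different components.
n5—n8 (7): add — endpoints in different components.
n6—n8 (7): skip — n6 and n8 already connected.
n5—n6 (8): skip — n6 and n5 already connected.
n4—n7 (9): add — endpoints in different components.
MST edges: n2—n6, n3—n8, n2—n4, n2—n5, n2—n9, n5—n8, n4—n7; total weight 2+3+4+4+6+7+9 = 35.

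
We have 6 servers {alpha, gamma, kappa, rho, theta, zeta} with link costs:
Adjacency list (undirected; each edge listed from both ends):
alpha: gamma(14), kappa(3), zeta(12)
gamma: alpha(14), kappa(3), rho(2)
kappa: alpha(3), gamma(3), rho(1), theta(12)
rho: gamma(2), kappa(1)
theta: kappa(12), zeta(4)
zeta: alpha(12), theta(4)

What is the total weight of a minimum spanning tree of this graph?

22

Prim's algorithm from rho:
Step 1: cheapest edge leaving the tree is kappa—rho (1); add kappa.
Step 2: cheapest edge leaving the tree is gamma—rho (2); add gamma.
Step 3: cheapest edge leaving the tree is alpha—kappa (3); add alpha.
Step 4: cheapest edge leaving the tree is kappa—theta (12); add theta.
Step 5: cheapest edge leaving the tree is theta—zeta (4); add zeta.
MST edges: kappa—rho, gamma—rho, alpha—kappa, kappa—theta, theta—zeta; total weight 1+2+3+12+4 = 22.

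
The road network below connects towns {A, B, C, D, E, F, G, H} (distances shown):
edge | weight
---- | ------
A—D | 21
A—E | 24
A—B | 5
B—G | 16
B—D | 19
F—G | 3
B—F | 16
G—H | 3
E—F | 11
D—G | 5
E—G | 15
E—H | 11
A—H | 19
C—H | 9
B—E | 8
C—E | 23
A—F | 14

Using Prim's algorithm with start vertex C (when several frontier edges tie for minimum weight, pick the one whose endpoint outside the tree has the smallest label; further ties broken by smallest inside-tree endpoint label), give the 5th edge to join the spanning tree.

Prim, starting at C.
Step 1: cheapest edge leaving the tree is C—H (9); add H.
Step 2: cheapest edge leaving the tree is G—H (3); add G.
Step 3: cheapest edge leaving the tree is F—G (3); add F.
Step 4: cheapest edge leaving the tree is D—G (5); add D.
Step 5: cheapest edge leaving the tree is E—F (11); add E.
Step 6: cheapest edge leaving the tree is B—E (8); add B.
Step 7: cheapest edge leaving the tree is A—B (5); add A.
The 5th edge added is E—F.

E-F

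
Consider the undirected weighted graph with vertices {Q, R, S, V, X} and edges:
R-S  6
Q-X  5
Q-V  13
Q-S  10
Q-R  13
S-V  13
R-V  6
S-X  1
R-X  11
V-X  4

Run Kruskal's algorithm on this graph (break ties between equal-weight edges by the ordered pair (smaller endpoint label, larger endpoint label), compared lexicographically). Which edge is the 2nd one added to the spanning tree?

Kruskal: consider edges lightest-first.
S-X (1): add. Components now {S,X} {V} {Q} {R}
V-X (4): add. Components now {S,V,X} {Q} {R}
Q-X (5): add. Components now {Q,S,V,X} {R}
R-S (6): add. Components now {Q,R,S,V,X}
The 2nd edge added is V-X.

V-X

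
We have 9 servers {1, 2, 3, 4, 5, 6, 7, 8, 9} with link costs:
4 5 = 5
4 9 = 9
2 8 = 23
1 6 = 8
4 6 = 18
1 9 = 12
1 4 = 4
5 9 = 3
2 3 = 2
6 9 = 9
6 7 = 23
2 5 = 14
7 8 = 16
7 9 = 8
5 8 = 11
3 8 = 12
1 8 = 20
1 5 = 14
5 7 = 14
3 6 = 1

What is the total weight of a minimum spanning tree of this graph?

42

Sort edges by weight, then run Kruskal:
3 6 (1): add — endpoints in different components.
2 3 (2): add — endpoints in different components.
5 9 (3): add — endpoints in different components.
1 4 (4): add — endpoints in different components.
4 5 (5): add — endpoints in different components.
1 6 (8): add — endpoints in different components.
7 9 (8): add — endpoints in different components.
4 9 (9): skip — 4 and 9 already connected.
6 9 (9): skip — 6 and 9 already connected.
5 8 (11): add — endpoints in different components.
MST edges: 3 6, 2 3, 5 9, 1 4, 4 5, 1 6, 7 9, 5 8; total weight 1+2+3+4+5+8+8+11 = 42.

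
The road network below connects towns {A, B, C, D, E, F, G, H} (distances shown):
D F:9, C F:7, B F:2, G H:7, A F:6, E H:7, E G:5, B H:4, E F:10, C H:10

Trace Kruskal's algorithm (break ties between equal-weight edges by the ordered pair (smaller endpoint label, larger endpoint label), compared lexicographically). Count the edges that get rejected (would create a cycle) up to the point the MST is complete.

1

Kruskal's algorithm — process edges by increasing weight (ties by edge label):
B F (2): add — endpoints in different components.
B H (4): add — endpoints in different components.
E G (5): add — endpoints in different components.
A F (6): add — endpoints in different components.
C F (7): add — endpoints in different components.
E H (7): add — endpoints in different components.
G H (7): skip — G and H already connected.
D F (9): add — endpoints in different components.
Edges rejected before the tree was complete: 1.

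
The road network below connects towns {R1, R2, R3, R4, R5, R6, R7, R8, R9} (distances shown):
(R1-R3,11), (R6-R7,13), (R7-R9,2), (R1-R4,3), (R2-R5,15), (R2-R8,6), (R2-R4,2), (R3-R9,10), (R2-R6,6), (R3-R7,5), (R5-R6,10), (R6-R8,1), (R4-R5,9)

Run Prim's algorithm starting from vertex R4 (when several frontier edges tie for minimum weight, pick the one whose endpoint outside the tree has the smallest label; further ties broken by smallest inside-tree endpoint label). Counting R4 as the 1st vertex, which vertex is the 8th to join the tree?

R7

Prim, starting at R4.
Step 1: cheapest edge leaving the tree is R2-R4 (2); add R2.
Step 2: cheapest edge leaving the tree is R1-R4 (3); add R1.
Step 3: cheapest edge leaving the tree is R2-R6 (6); add R6.
Step 4: cheapest edge leaving the tree is R6-R8 (1); add R8.
Step 5: cheapest edge leaving the tree is R4-R5 (9); add R5.
Step 6: cheapest edge leaving the tree is R1-R3 (11); add R3.
Step 7: cheapest edge leaving the tree is R3-R7 (5); add R7.
Step 8: cheapest edge leaving the tree is R7-R9 (2); add R9.
Vertex order: R4, R2, R1, R6, R8, R5, R3, R7, R9. The 8th vertex is R7.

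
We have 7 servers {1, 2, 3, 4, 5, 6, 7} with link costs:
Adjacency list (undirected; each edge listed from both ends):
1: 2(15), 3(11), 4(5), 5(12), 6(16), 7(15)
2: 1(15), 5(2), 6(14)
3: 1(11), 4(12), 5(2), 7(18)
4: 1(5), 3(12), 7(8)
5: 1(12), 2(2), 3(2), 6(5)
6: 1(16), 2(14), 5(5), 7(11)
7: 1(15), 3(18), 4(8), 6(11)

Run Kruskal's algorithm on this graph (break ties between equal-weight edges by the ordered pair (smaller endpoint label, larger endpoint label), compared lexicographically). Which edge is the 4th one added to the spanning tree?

Sort edges by weight, then run Kruskal:
2–5 (2): add — endpoints in different components.
3–5 (2): add — endpoints in different components.
1–4 (5): add — endpoints in different components.
5–6 (5): add — endpoints in different components.
4–7 (8): add — endpoints in different components.
1–3 (11): add — endpoints in different components.
The 4th edge added is 5–6.

5-6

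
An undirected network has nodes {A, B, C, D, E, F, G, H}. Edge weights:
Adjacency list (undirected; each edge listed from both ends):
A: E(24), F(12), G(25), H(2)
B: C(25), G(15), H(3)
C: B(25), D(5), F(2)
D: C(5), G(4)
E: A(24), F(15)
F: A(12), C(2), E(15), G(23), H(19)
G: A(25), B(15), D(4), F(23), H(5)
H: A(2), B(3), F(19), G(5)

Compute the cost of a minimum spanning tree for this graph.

36

Sort edges by weight, then run Kruskal:
A–H (2): add — endpoints in different components.
C–F (2): add — endpoints in different components.
B–H (3): add — endpoints in different components.
D–G (4): add — endpoints in different components.
C–D (5): add — endpoints in different components.
G–H (5): add — endpoints in different components.
A–F (12): skip — A and F already connected.
B–G (15): skip — B and G already connected.
E–F (15): add — endpoints in different components.
MST edges: A–H, C–F, B–H, D–G, C–D, G–H, E–F; total weight 2+2+3+4+5+5+15 = 36.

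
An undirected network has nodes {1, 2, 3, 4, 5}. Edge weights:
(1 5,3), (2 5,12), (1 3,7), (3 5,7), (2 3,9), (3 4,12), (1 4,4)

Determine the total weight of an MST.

23

Prim's algorithm from 2:
Step 1: frontier [2 3 9, 2 5 12] → take 2 3 (9); add 3.
Step 2: frontier [2 5 12, 1 3 7, 3 5 7, 3 4 12] → take 1 3 (7); add 1.
Step 3: frontier [1 5 3, 1 4 4, 2 5 12, 3 5 7, 3 4 12] → take 1 5 (3); add 5.
Step 4: frontier [1 4 4, 3 4 12] → take 1 4 (4); add 4.
MST edges: 2 3, 1 3, 1 5, 1 4; total weight 9+7+3+4 = 23.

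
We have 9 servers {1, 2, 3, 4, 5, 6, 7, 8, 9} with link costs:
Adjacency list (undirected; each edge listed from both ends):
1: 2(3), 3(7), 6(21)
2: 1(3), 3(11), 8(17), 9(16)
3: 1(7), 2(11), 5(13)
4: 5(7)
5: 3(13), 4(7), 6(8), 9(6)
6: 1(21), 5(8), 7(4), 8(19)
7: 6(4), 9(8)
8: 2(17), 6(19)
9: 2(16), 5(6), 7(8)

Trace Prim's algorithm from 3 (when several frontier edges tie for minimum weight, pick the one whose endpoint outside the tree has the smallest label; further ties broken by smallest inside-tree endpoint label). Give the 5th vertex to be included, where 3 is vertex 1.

Prim, starting at 3.
Step 1: cheapest edge leaving the tree is 1 3 (7); add 1.
Step 2: cheapest edge leaving the tree is 1 2 (3); add 2.
Step 3: cheapest edge leaving the tree is 3 5 (13); add 5.
Step 4: cheapest edge leaving the tree is 5 9 (6); add 9.
Step 5: cheapest edge leaving the tree is 4 5 (7); add 4.
Step 6: cheapest edge leaving the tree is 5 6 (8); add 6.
Step 7: cheapest edge leaving the tree is 6 7 (4); add 7.
Step 8: cheapest edge leaving the tree is 2 8 (17); add 8.
Vertex order: 3, 1, 2, 5, 9, 4, 6, 7, 8. The 5th vertex is 9.

9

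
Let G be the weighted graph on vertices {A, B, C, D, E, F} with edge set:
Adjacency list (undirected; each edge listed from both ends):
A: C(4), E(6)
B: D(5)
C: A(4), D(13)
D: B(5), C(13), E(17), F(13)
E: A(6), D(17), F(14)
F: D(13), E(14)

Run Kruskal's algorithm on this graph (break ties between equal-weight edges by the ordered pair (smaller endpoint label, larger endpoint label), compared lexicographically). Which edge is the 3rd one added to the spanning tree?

A-E

Kruskal's algorithm — process edges by increasing weight (ties by edge label):
A C (4): add — endpoints in different components.
B D (5): add — endpoints in different components.
A E (6): add — endpoints in different components.
C D (13): add — endpoints in different components.
D F (13): add — endpoints in different components.
The 3rd edge added is A E.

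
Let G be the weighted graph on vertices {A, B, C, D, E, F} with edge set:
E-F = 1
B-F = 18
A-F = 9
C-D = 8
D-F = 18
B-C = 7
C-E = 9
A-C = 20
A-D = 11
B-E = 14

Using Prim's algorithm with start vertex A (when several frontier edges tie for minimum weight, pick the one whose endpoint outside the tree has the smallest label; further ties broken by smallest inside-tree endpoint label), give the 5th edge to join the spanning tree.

Grow the tree from A using Prim:
Step 1: frontier [A-F 9, A-D 11, A-C 20] → take A-F (9); add F.
Step 2: frontier [A-D 11, A-C 20, E-F 1, B-F 18, D-F 18] → take E-F (1); add E.
Step 3: frontier [A-D 11, A-C 20, C-E 9, B-E 14, B-F 18, D-F 18] → take C-E (9); add C.
Step 4: frontier [A-D 11, B-C 7, C-D 8, B-E 14, B-F 18, D-F 18] → take B-C (7); add B.
Step 5: frontier [A-D 11, C-D 8, D-F 18] → take C-D (8); add D.
The 5th edge added is C-D.

C-D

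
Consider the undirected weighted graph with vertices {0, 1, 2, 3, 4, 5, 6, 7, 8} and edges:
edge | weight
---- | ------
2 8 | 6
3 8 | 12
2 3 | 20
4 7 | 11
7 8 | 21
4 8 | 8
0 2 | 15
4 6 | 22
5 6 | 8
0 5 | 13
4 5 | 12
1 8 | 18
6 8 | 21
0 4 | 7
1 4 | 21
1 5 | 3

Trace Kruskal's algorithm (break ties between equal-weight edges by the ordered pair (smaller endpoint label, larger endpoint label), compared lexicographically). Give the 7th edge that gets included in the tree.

Sort edges by weight, then run Kruskal:
1 5 (3): add — endpoints in different components.
2 8 (6): add — endpoints in different components.
0 4 (7): add — endpoints in different components.
4 8 (8): add — endpoints in different components.
5 6 (8): add — endpoints in different components.
4 7 (11): add — endpoints in different components.
3 8 (12): add — endpoints in different components.
4 5 (12): add — endpoints in different components.
The 7th edge added is 3 8.

3-8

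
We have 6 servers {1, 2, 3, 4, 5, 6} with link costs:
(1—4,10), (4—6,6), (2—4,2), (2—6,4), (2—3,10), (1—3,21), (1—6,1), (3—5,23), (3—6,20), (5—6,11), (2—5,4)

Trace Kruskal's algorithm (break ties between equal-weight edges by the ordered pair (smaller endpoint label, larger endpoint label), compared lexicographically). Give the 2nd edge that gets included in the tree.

2-4

Kruskal's algorithm — process edges by increasing weight (ties by edge label):
1—6 (1): add — endpoints in different components.
2—4 (2): add — endpoints in different components.
2—5 (4): add — endpoints in different components.
2—6 (4): add — endpoints in different components.
4—6 (6): skip — 4 and 6 already connected.
1—4 (10): skip — 1 and 4 already connected.
2—3 (10): add — endpoints in different components.
The 2nd edge added is 2—4.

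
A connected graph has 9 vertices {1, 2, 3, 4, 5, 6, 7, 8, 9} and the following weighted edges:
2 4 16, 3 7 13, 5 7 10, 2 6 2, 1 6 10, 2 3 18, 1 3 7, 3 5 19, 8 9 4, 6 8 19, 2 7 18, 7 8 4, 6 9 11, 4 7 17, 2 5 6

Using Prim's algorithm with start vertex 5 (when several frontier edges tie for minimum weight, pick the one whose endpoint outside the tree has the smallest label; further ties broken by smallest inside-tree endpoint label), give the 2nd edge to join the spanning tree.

2-6

Prim, starting at 5.
Step 1: cheapest edge leaving the tree is 2 5 (6); add 2.
Step 2: cheapest edge leaving the tree is 2 6 (2); add 6.
Step 3: cheapest edge leaving the tree is 1 6 (10); add 1.
Step 4: cheapest edge leaving the tree is 1 3 (7); add 3.
Step 5: cheapest edge leaving the tree is 5 7 (10); add 7.
Step 6: cheapest edge leaving the tree is 7 8 (4); add 8.
Step 7: cheapest edge leaving the tree is 8 9 (4); add 9.
Step 8: cheapest edge leaving the tree is 2 4 (16); add 4.
The 2nd edge added is 2 6.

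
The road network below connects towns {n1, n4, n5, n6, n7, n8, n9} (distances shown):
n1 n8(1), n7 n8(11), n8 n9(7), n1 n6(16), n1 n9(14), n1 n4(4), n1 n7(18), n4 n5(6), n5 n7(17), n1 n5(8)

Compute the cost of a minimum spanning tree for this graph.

45

Prim, starting at n5.
Step 1: frontier [n4 n5 6, n1 n5 8, n5 n7 17] → take n4 n5 (6); add n4.
Step 2: frontier [n1 n4 4, n1 n5 8, n5 n7 17] → take n1 n4 (4); add n1.
Step 3: frontier [n1 n8 1, n1 n9 14, n1 n6 16, n1 n7 18, n5 n7 17] → take n1 n8 (1); add n8.
Step 4: frontier [n1 n9 14, n1 n6 16, n1 n7 18, n5 n7 17, n8 n9 7, n7 n8 11] → take n8 n9 (7); add n9.
Step 5: frontier [n1 n6 16, n1 n7 18, n5 n7 17, n7 n8 11] → take n7 n8 (11); add n7.
Step 6: frontier [n1 n6 16] → take n1 n6 (16); add n6.
MST edges: n4 n5, n1 n4, n1 n8, n8 n9, n7 n8, n1 n6; total weight 6+4+1+7+11+16 = 45.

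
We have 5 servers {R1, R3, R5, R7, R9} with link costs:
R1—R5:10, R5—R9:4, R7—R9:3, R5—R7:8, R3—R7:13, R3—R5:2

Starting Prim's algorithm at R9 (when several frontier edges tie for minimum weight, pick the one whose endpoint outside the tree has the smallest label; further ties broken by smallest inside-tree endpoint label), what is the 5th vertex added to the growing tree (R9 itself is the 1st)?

R1

Grow the tree from R9 using Prim:
Step 1: frontier [R7—R9 3, R5—R9 4] → take R7—R9 (3); add R7.
Step 2: frontier [R5—R7 8, R3—R7 13, R5—R9 4] → take R5—R9 (4); add R5.
Step 3: frontier [R3—R5 2, R1—R5 10, R3—R7 13] → take R3—R5 (2); add R3.
Step 4: frontier [R1—R5 10] → take R1—R5 (10); add R1.
Vertex order: R9, R7, R5, R3, R1. The 5th vertex is R1.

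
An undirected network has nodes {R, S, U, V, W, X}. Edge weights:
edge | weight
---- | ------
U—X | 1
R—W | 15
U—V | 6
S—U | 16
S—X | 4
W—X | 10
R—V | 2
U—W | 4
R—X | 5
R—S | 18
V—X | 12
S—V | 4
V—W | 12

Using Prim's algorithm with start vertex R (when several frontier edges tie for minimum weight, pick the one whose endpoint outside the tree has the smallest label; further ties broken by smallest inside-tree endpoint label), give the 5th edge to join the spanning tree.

U-W

Prim, starting at R.
Step 1: cheapest edge leaving the tree is R—V (2); add V.
Step 2: cheapest edge leaving the tree is S—V (4); add S.
Step 3: cheapest edge leaving the tree is S—X (4); add X.
Step 4: cheapest edge leaving the tree is U—X (1); add U.
Step 5: cheapest edge leaving the tree is U—W (4); add W.
The 5th edge added is U—W.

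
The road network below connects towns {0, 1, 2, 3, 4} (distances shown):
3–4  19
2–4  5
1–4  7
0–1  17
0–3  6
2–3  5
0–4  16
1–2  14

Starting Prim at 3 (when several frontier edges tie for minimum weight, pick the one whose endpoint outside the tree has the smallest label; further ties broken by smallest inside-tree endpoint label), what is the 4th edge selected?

Grow the tree from 3 using Prim:
Step 1: frontier [2–3 5, 0–3 6, 3–4 19] → take 2–3 (5); add 2.
Step 2: frontier [2–4 5, 1–2 14, 0–3 6, 3–4 19] → take 2–4 (5); add 4.
Step 3: frontier [1–2 14, 0–3 6, 1–4 7, 0–4 16] → take 0–3 (6); add 0.
Step 4: frontier [0–1 17, 1–2 14, 1–4 7] → take 1–4 (7); add 1.
The 4th edge added is 1–4.

1-4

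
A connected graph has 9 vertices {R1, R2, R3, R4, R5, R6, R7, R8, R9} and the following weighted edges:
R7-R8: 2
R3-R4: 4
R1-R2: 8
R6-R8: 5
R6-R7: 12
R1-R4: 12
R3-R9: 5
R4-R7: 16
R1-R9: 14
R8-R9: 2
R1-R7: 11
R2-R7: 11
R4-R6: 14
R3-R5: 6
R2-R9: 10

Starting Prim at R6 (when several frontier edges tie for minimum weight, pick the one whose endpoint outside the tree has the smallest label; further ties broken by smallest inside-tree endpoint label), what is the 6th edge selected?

R3-R5

Grow the tree from R6 using Prim:
Step 1: cheapest edge leaving the tree is R6-R8 (5); add R8.
Step 2: cheapest edge leaving the tree is R7-R8 (2); add R7.
Step 3: cheapest edge leaving the tree is R8-R9 (2); add R9.
Step 4: cheapest edge leaving the tree is R3-R9 (5); add R3.
Step 5: cheapest edge leaving the tree is R3-R4 (4); add R4.
Step 6: cheapest edge leaving the tree is R3-R5 (6); add R5.
Step 7: cheapest edge leaving the tree is R2-R9 (10); add R2.
Step 8: cheapest edge leaving the tree is R1-R2 (8); add R1.
The 6th edge added is R3-R5.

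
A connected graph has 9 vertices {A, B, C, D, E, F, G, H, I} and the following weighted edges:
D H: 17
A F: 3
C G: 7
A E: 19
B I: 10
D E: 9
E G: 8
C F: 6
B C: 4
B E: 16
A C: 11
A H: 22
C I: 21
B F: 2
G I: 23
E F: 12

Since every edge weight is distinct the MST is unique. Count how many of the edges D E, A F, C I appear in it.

Sort edges by weight, then run Kruskal:
B F (2): add — endpoints in different components.
A F (3): add — endpoints in different components.
B C (4): add — endpoints in different components.
C F (6): skip — C and F already connected.
C G (7): add — endpoints in different components.
E G (8): add — endpoints in different components.
D E (9): add — endpoints in different components.
B I (10): add — endpoints in different components.
A C (11): skip — A and C already connected.
E F (12): skip — E and F already connected.
B E (16): skip — B and E already connected.
D H (17): add — endpoints in different components.
MST edge set: {B F, A F, B C, C G, E G, D E, B I, D H}.
Of the listed edges, {D E, A F} are in the MST → 2.

2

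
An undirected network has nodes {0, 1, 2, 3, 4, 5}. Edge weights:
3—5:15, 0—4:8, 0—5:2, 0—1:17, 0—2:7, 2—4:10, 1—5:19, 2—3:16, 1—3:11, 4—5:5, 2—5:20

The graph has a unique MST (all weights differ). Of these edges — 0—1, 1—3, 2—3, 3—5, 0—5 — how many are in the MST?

3

Kruskal: consider edges lightest-first.
0—5 (2): add — endpoints in different components.
4—5 (5): add — endpoints in different components.
0—2 (7): add — endpoints in different components.
0—4 (8): skip — 0 and 4 already connected.
2—4 (10): skip — 2 and 4 already connected.
1—3 (11): add — endpoints in different components.
3—5 (15): add — endpoints in different components.
MST edge set: {0—5, 4—5, 0—2, 1—3, 3—5}.
Of the listed edges, {1—3, 3—5, 0—5} are in the MST → 3.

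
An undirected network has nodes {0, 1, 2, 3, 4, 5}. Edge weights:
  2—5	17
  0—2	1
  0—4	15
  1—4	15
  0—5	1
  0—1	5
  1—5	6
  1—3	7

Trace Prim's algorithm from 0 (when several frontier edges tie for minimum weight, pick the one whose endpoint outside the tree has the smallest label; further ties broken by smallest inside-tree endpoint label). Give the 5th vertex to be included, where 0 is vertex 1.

3

Prim's algorithm from 0:
Step 1: cheapest edge leaving the tree is 0—2 (1); add 2.
Step 2: cheapest edge leaving the tree is 0—5 (1); add 5.
Step 3: cheapest edge leaving the tree is 0—1 (5); add 1.
Step 4: cheapest edge leaving the tree is 1—3 (7); add 3.
Step 5: cheapest edge leaving the tree is 0—4 (15); add 4.
Vertex order: 0, 2, 5, 1, 3, 4. The 5th vertex is 3.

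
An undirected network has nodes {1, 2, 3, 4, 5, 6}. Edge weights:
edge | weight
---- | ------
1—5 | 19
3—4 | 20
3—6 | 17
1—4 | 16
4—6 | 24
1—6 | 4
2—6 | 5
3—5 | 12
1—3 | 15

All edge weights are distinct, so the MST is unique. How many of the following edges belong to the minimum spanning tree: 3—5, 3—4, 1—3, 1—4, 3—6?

Kruskal: consider edges lightest-first.
1—6 (4): add — endpoints in different components.
2—6 (5): add — endpoints in different components.
3—5 (12): add — endpoints in different components.
1—3 (15): add — endpoints in different components.
1—4 (16): add — endpoints in different components.
MST edge set: {1—6, 2—6, 3—5, 1—3, 1—4}.
Of the listed edges, {3—5, 1—3, 1—4} are in the MST → 3.

3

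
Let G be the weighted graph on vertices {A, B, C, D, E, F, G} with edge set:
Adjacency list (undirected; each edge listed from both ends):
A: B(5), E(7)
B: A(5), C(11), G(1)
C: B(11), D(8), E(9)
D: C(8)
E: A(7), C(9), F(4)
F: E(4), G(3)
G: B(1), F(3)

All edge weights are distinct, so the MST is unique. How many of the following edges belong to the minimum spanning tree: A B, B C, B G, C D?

3

Sort edges by weight, then run Kruskal:
B G (1): add. Components now {A} {B,G} {C} {D} {E} {F}
F G (3): add. Components now {A} {B,F,G} {C} {D} {E}
E F (4): add. Components now {A} {B,E,F,G} {C} {D}
A B (5): add. Components now {A,B,E,F,G} {C} {D}
A E (7): skip — A and E already connected.
C D (8): add. Components now {A,B,E,F,G} {C,D}
C E (9): add. Components now {A,B,C,D,E,F,G}
MST edge set: {B G, F G, E F, A B, C D, C E}.
Of the listed edges, {A B, B G, C D} are in the MST → 3.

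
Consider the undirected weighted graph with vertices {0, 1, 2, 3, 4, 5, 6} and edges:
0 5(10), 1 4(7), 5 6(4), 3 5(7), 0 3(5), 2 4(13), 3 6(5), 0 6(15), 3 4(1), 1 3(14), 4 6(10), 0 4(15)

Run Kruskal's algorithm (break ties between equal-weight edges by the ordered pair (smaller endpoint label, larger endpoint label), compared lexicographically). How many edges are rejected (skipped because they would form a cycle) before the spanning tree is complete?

Sort edges by weight, then run Kruskal:
3 4 (1): add — endpoints in different components.
5 6 (4): add — endpoints in different components.
0 3 (5): add — endpoints in different components.
3 6 (5): add — endpoints in different components.
1 4 (7): add — endpoints in different components.
3 5 (7): skip — 3 and 5 already connected.
0 5 (10): skip — 0 and 5 already connected.
4 6 (10): skip — 4 and 6 already connected.
2 4 (13): add — endpoints in different components.
Edges rejected before the tree was complete: 3.

3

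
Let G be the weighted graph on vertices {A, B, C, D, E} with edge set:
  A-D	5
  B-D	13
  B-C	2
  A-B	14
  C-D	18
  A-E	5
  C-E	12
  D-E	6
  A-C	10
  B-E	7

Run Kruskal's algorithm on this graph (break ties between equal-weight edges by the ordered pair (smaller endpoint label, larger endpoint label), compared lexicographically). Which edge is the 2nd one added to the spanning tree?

A-D

Kruskal's algorithm — process edges by increasing weight (ties by edge label):
B-C (2): add — endpoints in different components.
A-D (5): add — endpoints in different components.
A-E (5): add — endpoints in different components.
D-E (6): skip — D and E already connected.
B-E (7): add — endpoints in different components.
The 2nd edge added is A-D.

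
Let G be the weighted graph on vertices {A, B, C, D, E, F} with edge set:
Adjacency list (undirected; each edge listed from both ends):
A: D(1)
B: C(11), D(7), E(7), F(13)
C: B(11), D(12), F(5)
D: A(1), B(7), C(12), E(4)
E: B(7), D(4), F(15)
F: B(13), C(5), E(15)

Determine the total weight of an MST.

Kruskal: consider edges lightest-first.
A–D (1): add. Components now {A,D} {B} {C} {E} {F}
D–E (4): add. Components now {A,D,E} {B} {C} {F}
C–F (5): add. Components now {A,D,E} {B} {C,F}
B–D (7): add. Components now {A,B,D,E} {C,F}
B–E (7): skip — B and E already connected.
B–C (11): add. Components now {A,B,C,D,E,F}
MST edges: A–D, D–E, C–F, B–D, B–C; total weight 1+4+5+7+11 = 28.

28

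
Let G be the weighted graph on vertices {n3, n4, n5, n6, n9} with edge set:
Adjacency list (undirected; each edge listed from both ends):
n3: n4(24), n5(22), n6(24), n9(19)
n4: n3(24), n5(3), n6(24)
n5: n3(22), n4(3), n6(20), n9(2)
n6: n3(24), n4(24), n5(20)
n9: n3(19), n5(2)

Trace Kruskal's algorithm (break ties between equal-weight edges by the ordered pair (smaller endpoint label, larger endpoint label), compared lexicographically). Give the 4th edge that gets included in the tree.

n5-n6

Sort edges by weight, then run Kruskal:
n5—n9 (2): add. Components now {n5,n9} {n6} {n4} {n3}
n4—n5 (3): add. Components now {n4,n5,n9} {n6} {n3}
n3—n9 (19): add. Components now {n3,n4,n5,n9} {n6}
n5—n6 (20): add. Components now {n3,n4,n5,n6,n9}
The 4th edge added is n5—n6.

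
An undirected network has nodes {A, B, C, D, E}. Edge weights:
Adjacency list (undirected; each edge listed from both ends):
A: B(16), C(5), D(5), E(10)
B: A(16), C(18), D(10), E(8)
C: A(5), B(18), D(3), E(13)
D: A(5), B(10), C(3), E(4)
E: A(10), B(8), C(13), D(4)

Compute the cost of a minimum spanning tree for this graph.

Kruskal's algorithm — process edges by increasing weight (ties by edge label):
C–D (3): add. Components now {A} {B} {C,D} {E}
D–E (4): add. Components now {A} {B} {C,D,E}
A–C (5): add. Components now {A,C,D,E} {B}
A–D (5): skip — A and D already connected.
B–E (8): add. Components now {A,B,C,D,E}
MST edges: C–D, D–E, A–C, B–E; total weight 3+4+5+8 = 20.

20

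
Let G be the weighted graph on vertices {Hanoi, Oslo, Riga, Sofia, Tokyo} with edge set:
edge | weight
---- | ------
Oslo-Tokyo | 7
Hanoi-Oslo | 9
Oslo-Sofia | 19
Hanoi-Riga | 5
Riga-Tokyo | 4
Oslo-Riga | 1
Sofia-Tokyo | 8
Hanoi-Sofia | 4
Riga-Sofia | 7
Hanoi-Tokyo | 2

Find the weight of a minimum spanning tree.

Grow the tree from Oslo using Prim:
Step 1: cheapest edge leaving the tree is Oslo-Riga (1); add Riga.
Step 2: cheapest edge leaving the tree is Riga-Tokyo (4); add Tokyo.
Step 3: cheapest edge leaving the tree is Hanoi-Tokyo (2); add Hanoi.
Step 4: cheapest edge leaving the tree is Hanoi-Sofia (4); add Sofia.
MST edges: Oslo-Riga, Riga-Tokyo, Hanoi-Tokyo, Hanoi-Sofia; total weight 1+4+2+4 = 11.

11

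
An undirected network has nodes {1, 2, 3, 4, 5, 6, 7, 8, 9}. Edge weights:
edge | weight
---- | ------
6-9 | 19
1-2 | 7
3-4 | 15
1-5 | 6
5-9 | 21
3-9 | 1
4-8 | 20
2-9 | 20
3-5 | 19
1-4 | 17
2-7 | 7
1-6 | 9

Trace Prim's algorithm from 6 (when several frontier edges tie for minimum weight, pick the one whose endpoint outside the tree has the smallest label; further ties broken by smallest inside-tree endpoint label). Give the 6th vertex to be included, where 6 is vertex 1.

4

Prim's algorithm from 6:
Step 1: cheapest edge leaving the tree is 1-6 (9); add 1.
Step 2: cheapest edge leaving the tree is 1-5 (6); add 5.
Step 3: cheapest edge leaving the tree is 1-2 (7); add 2.
Step 4: cheapest edge leaving the tree is 2-7 (7); add 7.
Step 5: cheapest edge leaving the tree is 1-4 (17); add 4.
Step 6: cheapest edge leaving the tree is 3-4 (15); add 3.
Step 7: cheapest edge leaving the tree is 3-9 (1); add 9.
Step 8: cheapest edge leaving the tree is 4-8 (20); add 8.
Vertex order: 6, 1, 5, 2, 7, 4, 3, 9, 8. The 6th vertex is 4.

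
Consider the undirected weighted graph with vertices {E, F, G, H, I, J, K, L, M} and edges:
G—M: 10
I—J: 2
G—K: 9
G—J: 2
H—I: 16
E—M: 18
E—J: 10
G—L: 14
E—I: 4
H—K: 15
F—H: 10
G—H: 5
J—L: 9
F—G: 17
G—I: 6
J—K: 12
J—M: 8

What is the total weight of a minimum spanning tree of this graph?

Sort edges by weight, then run Kruskal:
G—J (2): add — endpoints in different components.
I—J (2): add — endpoints in different components.
E—I (4): add — endpoints in different components.
G—H (5): add — endpoints in different components.
G—I (6): skip — G and I already connected.
J—M (8): add — endpoints in different components.
G—K (9): add — endpoints in different components.
J—L (9): add — endpoints in different components.
E—J (10): skip — E and J already connected.
F—H (10): add — endpoints in different components.
MST edges: G—J, I—J, E—I, G—H, J—M, G—K, J—L, F—H; total weight 2+2+4+5+8+9+9+10 = 49.

49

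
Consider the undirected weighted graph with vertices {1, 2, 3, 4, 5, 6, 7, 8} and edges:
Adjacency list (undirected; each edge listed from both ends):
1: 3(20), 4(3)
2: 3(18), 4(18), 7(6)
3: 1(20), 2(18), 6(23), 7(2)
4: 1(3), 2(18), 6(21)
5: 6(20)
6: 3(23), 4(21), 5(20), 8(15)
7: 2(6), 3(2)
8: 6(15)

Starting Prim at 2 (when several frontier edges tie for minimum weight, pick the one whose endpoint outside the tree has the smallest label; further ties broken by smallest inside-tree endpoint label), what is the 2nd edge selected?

3-7

Grow the tree from 2 using Prim:
Step 1: cheapest edge leaving the tree is 2-7 (6); add 7.
Step 2: cheapest edge leaving the tree is 3-7 (2); add 3.
Step 3: cheapest edge leaving the tree is 2-4 (18); add 4.
Step 4: cheapest edge leaving the tree is 1-4 (3); add 1.
Step 5: cheapest edge leaving the tree is 4-6 (21); add 6.
Step 6: cheapest edge leaving the tree is 6-8 (15); add 8.
Step 7: cheapest edge leaving the tree is 5-6 (20); add 5.
The 2nd edge added is 3-7.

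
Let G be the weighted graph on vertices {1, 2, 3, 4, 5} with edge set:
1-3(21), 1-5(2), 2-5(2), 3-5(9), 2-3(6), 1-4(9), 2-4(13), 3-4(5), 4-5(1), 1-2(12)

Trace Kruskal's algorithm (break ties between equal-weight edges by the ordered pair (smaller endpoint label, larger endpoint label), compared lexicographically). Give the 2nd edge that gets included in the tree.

1-5

Sort edges by weight, then run Kruskal:
4-5 (1): add. Components now {1} {2} {3} {4,5}
1-5 (2): add. Components now {1,4,5} {2} {3}
2-5 (2): add. Components now {1,2,4,5} {3}
3-4 (5): add. Components now {1,2,3,4,5}
The 2nd edge added is 1-5.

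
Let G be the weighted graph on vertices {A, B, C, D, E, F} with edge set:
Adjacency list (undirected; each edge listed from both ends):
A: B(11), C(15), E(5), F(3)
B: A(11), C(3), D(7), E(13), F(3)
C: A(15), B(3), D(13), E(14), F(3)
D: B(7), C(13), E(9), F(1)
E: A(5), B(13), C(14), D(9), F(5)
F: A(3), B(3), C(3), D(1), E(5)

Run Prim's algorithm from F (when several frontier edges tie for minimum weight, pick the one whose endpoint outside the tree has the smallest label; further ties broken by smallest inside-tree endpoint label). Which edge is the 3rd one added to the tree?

B-F

Prim, starting at F.
Step 1: frontier [D F 1, A F 3, B F 3, C F 3, E F 5] → take D F (1); add D.
Step 2: frontier [B D 7, D E 9, C D 13, A F 3, B F 3, C F 3, E F 5] → take A F (3); add A.
Step 3: frontier [A E 5, A B 11, A C 15, B D 7, D E 9, C D 13, B F 3, C F 3, E F 5] → take B F (3); add B.
Step 4: frontier [A E 5, A C 15, B C 3, B E 13, D E 9, C D 13, C F 3, E F 5] → take B C (3); add C.
Step 5: frontier [A E 5, B E 13, C E 14, D E 9, E F 5] → take A E (5); add E.
The 3rd edge added is B F.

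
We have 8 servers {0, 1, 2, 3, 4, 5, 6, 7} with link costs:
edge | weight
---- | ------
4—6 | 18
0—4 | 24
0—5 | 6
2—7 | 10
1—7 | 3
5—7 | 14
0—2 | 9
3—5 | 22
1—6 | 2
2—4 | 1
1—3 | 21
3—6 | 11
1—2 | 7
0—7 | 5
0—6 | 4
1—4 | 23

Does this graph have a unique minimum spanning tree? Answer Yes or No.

Kruskal's algorithm — process edges by increasing weight (ties by edge label):
2—4 (1): add — endpoints in different components.
1—6 (2): add — endpoints in different components.
1—7 (3): add — endpoints in different components.
0—6 (4): add — endpoints in different components.
0—7 (5): skip — 0 and 7 already connected.
0—5 (6): add — endpoints in different components.
1—2 (7): add — endpoints in different components.
0—2 (9): skip — 0 and 2 already connected.
2—7 (10): skip — 2 and 7 already connected.
3—6 (11): add — endpoints in different components.
Every non-tree edge has weight strictly greater than the heaviest edge on the tree path between its endpoints, so the MST is unique.

Yes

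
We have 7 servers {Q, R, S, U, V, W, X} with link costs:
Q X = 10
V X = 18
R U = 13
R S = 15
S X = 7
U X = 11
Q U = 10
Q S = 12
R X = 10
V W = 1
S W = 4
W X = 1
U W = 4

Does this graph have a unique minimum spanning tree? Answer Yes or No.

No

Kruskal's algorithm — process edges by increasing weight (ties by edge label):
V W (1): add. Components now {X} {S} {V,W} {U} {R} {Q}
W X (1): add. Components now {V,W,X} {S} {U} {R} {Q}
S W (4): add. Components now {S,V,W,X} {U} {R} {Q}
U W (4): add. Components now {S,U,V,W,X} {R} {Q}
S X (7): skip — X and S already connected.
Q U (10): add. Components now {Q,S,U,V,W,X} {R}
Q X (10): skip — X and Q already connected.
R X (10): add. Components now {Q,R,S,U,V,W,X}
Non-tree edge Q X has weight 10, equal to the heaviest edge on its tree cycle — swapping gives another MST of the same weight. Not unique.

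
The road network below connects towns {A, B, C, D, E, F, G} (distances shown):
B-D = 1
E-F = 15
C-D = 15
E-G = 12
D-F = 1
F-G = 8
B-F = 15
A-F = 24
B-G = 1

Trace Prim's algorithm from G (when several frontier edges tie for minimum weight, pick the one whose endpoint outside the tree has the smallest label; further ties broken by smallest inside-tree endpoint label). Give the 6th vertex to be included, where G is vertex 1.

C

Prim, starting at G.
Step 1: cheapest edge leaving the tree is B-G (1); add B.
Step 2: cheapest edge leaving the tree is B-D (1); add D.
Step 3: cheapest edge leaving the tree is D-F (1); add F.
Step 4: cheapest edge leaving the tree is E-G (12); add E.
Step 5: cheapest edge leaving the tree is C-D (15); add C.
Step 6: cheapest edge leaving the tree is A-F (24); add A.
Vertex order: G, B, D, F, E, C, A. The 6th vertex is C.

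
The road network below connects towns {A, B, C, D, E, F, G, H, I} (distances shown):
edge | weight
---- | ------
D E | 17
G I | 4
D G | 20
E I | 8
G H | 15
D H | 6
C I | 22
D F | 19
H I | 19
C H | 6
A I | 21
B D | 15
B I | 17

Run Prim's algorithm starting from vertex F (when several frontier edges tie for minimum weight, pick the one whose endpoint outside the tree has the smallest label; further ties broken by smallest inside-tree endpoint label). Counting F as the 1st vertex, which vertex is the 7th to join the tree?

I

Grow the tree from F using Prim:
Step 1: cheapest edge leaving the tree is D F (19); add D.
Step 2: cheapest edge leaving the tree is D H (6); add H.
Step 3: cheapest edge leaving the tree is C H (6); add C.
Step 4: cheapest edge leaving the tree is B D (15); add B.
Step 5: cheapest edge leaving the tree is G H (15); add G.
Step 6: cheapest edge leaving the tree is G I (4); add I.
Step 7: cheapest edge leaving the tree is E I (8); add E.
Step 8: cheapest edge leaving the tree is A I (21); add A.
Vertex order: F, D, H, C, B, G, I, E, A. The 7th vertex is I.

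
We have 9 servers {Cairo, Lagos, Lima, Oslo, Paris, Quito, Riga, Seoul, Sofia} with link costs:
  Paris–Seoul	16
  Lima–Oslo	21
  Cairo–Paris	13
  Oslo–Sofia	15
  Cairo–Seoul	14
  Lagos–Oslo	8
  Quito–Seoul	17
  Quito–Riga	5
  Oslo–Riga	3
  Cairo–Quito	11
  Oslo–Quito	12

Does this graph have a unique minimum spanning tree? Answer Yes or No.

Sort edges by weight, then run Kruskal:
Oslo–Riga (3): add — endpoints in different components.
Quito–Riga (5): add — endpoints in different components.
Lagos–Oslo (8): add — endpoints in different components.
Cairo–Quito (11): add — endpoints in different components.
Oslo–Quito (12): skip — Quito and Oslo already connected.
Cairo–Paris (13): add — endpoints in different components.
Cairo–Seoul (14): add — endpoints in different components.
Oslo–Sofia (15): add — endpoints in different components.
Paris–Seoul (16): skip — Seoul and Paris already connected.
Quito–Seoul (17): skip — Seoul and Quito already connected.
Lima–Oslo (21): add — endpoints in different components.
Every non-tree edge has weight strictly greater than the heaviest edge on the tree path between its endpoints, so the MST is unique.

Yes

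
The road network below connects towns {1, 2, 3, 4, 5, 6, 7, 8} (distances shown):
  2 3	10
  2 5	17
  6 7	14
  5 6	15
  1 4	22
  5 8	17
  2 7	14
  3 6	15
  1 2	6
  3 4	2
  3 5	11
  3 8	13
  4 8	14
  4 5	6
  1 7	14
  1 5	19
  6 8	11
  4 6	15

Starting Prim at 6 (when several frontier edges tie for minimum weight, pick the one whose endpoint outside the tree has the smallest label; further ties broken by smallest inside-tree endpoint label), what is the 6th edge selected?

1-2

Prim's algorithm from 6:
Step 1: cheapest edge leaving the tree is 6 8 (11); add 8.
Step 2: cheapest edge leaving the tree is 3 8 (13); add 3.
Step 3: cheapest edge leaving the tree is 3 4 (2); add 4.
Step 4: cheapest edge leaving the tree is 4 5 (6); add 5.
Step 5: cheapest edge leaving the tree is 2 3 (10); add 2.
Step 6: cheapest edge leaving the tree is 1 2 (6); add 1.
Step 7: cheapest edge leaving the tree is 1 7 (14); add 7.
The 6th edge added is 1 2.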